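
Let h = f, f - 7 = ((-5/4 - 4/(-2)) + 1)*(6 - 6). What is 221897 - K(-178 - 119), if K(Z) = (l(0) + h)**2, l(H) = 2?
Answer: 221816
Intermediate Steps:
f = 7 (f = 7 + ((-5/4 - 4/(-2)) + 1)*(6 - 6) = 7 + ((-5*1/4 - 4*(-1/2)) + 1)*0 = 7 + ((-5/4 + 2) + 1)*0 = 7 + (3/4 + 1)*0 = 7 + (7/4)*0 = 7 + 0 = 7)
h = 7
K(Z) = 81 (K(Z) = (2 + 7)**2 = 9**2 = 81)
221897 - K(-178 - 119) = 221897 - 1*81 = 221897 - 81 = 221816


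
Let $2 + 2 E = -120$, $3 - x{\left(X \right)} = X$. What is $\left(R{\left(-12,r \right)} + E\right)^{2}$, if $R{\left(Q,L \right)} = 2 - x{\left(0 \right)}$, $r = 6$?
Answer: $3844$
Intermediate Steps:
$x{\left(X \right)} = 3 - X$
$E = -61$ ($E = -1 + \frac{1}{2} \left(-120\right) = -1 - 60 = -61$)
$R{\left(Q,L \right)} = -1$ ($R{\left(Q,L \right)} = 2 - \left(3 - 0\right) = 2 - \left(3 + 0\right) = 2 - 3 = -1$)
$\left(R{\left(-12,r \right)} + E\right)^{2} = \left(-1 - 61\right)^{2} = \left(-62\right)^{2} = 3844$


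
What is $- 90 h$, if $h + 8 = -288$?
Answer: $26640$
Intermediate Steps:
$h = -296$ ($h = -8 - 288 = -296$)
$- 90 h = \left(-90\right) \left(-296\right) = 26640$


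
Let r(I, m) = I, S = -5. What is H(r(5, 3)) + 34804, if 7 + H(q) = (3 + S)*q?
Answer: 34787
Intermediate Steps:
H(q) = -7 - 2*q (H(q) = -7 + (3 - 5)*q = -7 - 2*q)
H(r(5, 3)) + 34804 = (-7 - 2*5) + 34804 = (-7 - 10) + 34804 = -17 + 34804 = 34787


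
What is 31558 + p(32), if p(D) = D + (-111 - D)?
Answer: 31447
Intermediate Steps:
p(D) = -111
31558 + p(32) = 31558 - 111 = 31447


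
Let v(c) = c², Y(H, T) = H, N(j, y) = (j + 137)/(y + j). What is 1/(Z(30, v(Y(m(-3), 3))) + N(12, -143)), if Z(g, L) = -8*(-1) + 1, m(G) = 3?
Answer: 131/1030 ≈ 0.12718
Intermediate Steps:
N(j, y) = (137 + j)/(j + y)
Z(g, L) = 9 (Z(g, L) = 8 + 1 = 9)
1/(Z(30, v(Y(m(-3), 3))) + N(12, -143)) = 1/(9 + (137 + 12)/(12 - 143)) = 1/(9 + 149/(-131)) = 1/(9 - 1/131*149) = 1/(9 - 149/131) = 1/(1030/131) = 131/1030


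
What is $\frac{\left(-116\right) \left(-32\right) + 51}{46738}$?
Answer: $\frac{3763}{46738} \approx 0.080513$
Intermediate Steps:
$\frac{\left(-116\right) \left(-32\right) + 51}{46738} = \left(3712 + 51\right) \frac{1}{46738} = 3763 \cdot \frac{1}{46738} = \frac{3763}{46738}$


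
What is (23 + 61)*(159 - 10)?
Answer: 12516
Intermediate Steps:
(23 + 61)*(159 - 10) = 84*149 = 12516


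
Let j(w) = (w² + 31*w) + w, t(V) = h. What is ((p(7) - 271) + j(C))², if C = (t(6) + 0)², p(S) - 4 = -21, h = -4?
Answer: 230400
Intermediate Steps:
t(V) = -4
p(S) = -17 (p(S) = 4 - 21 = -17)
C = 16 (C = (-4 + 0)² = (-4)² = 16)
j(w) = w² + 32*w
((p(7) - 271) + j(C))² = ((-17 - 271) + 16*(32 + 16))² = (-288 + 16*48)² = (-288 + 768)² = 480² = 230400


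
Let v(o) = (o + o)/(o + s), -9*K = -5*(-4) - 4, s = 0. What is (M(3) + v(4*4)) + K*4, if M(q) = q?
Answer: -19/9 ≈ -2.1111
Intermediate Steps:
K = -16/9 (K = -(-5*(-4) - 4)/9 = -(20 - 4)/9 = -1/9*16 = -16/9 ≈ -1.7778)
v(o) = 2 (v(o) = (o + o)/(o + 0) = (2*o)/o = 2)
(M(3) + v(4*4)) + K*4 = (3 + 2) - 16/9*4 = 5 - 64/9 = -19/9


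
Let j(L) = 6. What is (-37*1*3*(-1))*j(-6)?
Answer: 666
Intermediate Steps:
(-37*1*3*(-1))*j(-6) = -37*1*3*(-1)*6 = -111*(-1)*6 = -37*(-3)*6 = 111*6 = 666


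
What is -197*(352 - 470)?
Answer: 23246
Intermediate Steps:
-197*(352 - 470) = -197*(-118) = 23246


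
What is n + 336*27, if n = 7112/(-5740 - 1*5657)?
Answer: 103386472/11397 ≈ 9071.4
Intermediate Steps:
n = -7112/11397 (n = 7112/(-5740 - 5657) = 7112/(-11397) = 7112*(-1/11397) = -7112/11397 ≈ -0.62402)
n + 336*27 = -7112/11397 + 336*27 = -7112/11397 + 9072 = 103386472/11397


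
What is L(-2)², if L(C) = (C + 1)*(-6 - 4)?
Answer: 100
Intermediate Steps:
L(C) = -10 - 10*C (L(C) = (1 + C)*(-10) = -10 - 10*C)
L(-2)² = (-10 - 10*(-2))² = (-10 + 20)² = 10² = 100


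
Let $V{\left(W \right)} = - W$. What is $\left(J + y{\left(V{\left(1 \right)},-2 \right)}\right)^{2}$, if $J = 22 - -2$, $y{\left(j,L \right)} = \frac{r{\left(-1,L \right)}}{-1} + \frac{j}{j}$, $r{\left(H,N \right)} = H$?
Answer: $676$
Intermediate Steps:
$y{\left(j,L \right)} = 2$ ($y{\left(j,L \right)} = - \frac{1}{-1} + \frac{j}{j} = \left(-1\right) \left(-1\right) + 1 = 1 + 1 = 2$)
$J = 24$ ($J = 22 + 2 = 24$)
$\left(J + y{\left(V{\left(1 \right)},-2 \right)}\right)^{2} = \left(24 + 2\right)^{2} = 26^{2} = 676$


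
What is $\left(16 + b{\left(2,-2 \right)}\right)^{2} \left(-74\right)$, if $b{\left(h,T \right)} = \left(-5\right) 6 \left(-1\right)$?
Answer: $-156584$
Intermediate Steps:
$b{\left(h,T \right)} = 30$ ($b{\left(h,T \right)} = \left(-30\right) \left(-1\right) = 30$)
$\left(16 + b{\left(2,-2 \right)}\right)^{2} \left(-74\right) = \left(16 + 30\right)^{2} \left(-74\right) = 46^{2} \left(-74\right) = 2116 \left(-74\right) = -156584$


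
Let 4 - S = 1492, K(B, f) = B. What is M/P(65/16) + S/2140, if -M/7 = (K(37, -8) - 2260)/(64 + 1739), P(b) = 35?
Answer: -28857/64307 ≈ -0.44874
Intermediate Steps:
S = -1488 (S = 4 - 1*1492 = 4 - 1492 = -1488)
M = 5187/601 (M = -7*(37 - 2260)/(64 + 1739) = -(-15561)/1803 = -7*(-741/601) = 5187/601 ≈ 8.6306)
M/P(65/16) + S/2140 = (5187/601)/35 - 1488/2140 = (5187/601)*(1/35) - 1488*1/2140 = 741/3005 - 372/535 = -28857/64307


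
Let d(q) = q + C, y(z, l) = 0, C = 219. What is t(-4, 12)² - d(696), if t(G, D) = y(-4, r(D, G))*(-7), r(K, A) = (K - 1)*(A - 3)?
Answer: -915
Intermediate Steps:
r(K, A) = (-1 + K)*(-3 + A)
t(G, D) = 0 (t(G, D) = 0*(-7) = 0)
d(q) = 219 + q (d(q) = q + 219 = 219 + q)
t(-4, 12)² - d(696) = 0² - (219 + 696) = 0 - 1*915 = 0 - 915 = -915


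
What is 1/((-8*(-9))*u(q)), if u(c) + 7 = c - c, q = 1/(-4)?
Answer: -1/504 ≈ -0.0019841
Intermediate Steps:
q = -¼ ≈ -0.25000
u(c) = -7 (u(c) = -7 + (c - c) = -7 + 0 = -7)
1/((-8*(-9))*u(q)) = 1/(-8*(-9)*(-7)) = 1/(72*(-7)) = 1/(-504) = -1/504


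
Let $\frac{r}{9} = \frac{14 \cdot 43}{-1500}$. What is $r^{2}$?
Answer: $\frac{815409}{62500} \approx 13.047$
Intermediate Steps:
$r = - \frac{903}{250}$ ($r = 9 \frac{14 \cdot 43}{-1500} = 9 \cdot 602 \left(- \frac{1}{1500}\right) = 9 \left(- \frac{301}{750}\right) = - \frac{903}{250} \approx -3.612$)
$r^{2} = \left(- \frac{903}{250}\right)^{2} = \frac{815409}{62500}$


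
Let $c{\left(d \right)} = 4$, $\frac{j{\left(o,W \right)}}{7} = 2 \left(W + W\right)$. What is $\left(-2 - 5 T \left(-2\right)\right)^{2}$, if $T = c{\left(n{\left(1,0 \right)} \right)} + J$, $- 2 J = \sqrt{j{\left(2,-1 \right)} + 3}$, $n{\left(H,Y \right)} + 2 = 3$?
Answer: $819 - 1900 i \approx 819.0 - 1900.0 i$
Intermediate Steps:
$n{\left(H,Y \right)} = 1$ ($n{\left(H,Y \right)} = -2 + 3 = 1$)
$j{\left(o,W \right)} = 28 W$ ($j{\left(o,W \right)} = 7 \cdot 2 \left(W + W\right) = 7 \cdot 2 \cdot 2 W = 7 \cdot 4 W = 28 W$)
$J = - \frac{5 i}{2}$ ($J = - \frac{\sqrt{28 \left(-1\right) + 3}}{2} = - \frac{\sqrt{-28 + 3}}{2} = - \frac{\sqrt{-25}}{2} = - \frac{5 i}{2} \approx - 2.5 i$)
$T = 4 - \frac{5 i}{2} \approx 4.0 - 2.5 i$
$\left(-2 - 5 T \left(-2\right)\right)^{2} = \left(-2 - 5 \left(4 - \frac{5 i}{2}\right) \left(-2\right)\right)^{2} = \left(-2 - 5 \left(-8 + 5 i\right)\right)^{2} = \left(-2 + \left(40 - 25 i\right)\right)^{2} = \left(38 - 25 i\right)^{2}$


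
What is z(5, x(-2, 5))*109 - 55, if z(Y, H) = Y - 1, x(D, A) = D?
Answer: 381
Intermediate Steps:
z(Y, H) = -1 + Y
z(5, x(-2, 5))*109 - 55 = (-1 + 5)*109 - 55 = 4*109 - 55 = 436 - 55 = 381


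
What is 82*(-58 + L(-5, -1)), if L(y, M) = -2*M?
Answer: -4592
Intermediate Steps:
82*(-58 + L(-5, -1)) = 82*(-58 - 2*(-1)) = 82*(-58 + 2) = 82*(-56) = -4592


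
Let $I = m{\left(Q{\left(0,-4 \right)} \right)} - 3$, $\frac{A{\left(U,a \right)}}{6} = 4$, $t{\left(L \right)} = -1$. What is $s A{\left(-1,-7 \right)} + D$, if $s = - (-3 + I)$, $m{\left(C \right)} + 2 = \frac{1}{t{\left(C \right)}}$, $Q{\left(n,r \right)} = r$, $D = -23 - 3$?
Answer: $190$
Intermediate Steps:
$D = -26$ ($D = -23 - 3 = -26$)
$A{\left(U,a \right)} = 24$ ($A{\left(U,a \right)} = 6 \cdot 4 = 24$)
$m{\left(C \right)} = -3$ ($m{\left(C \right)} = -2 + \frac{1}{-1} = -2 - 1 = -3$)
$I = -6$ ($I = -3 - 3 = -6$)
$s = 9$ ($s = - (-3 - 6) = \left(-1\right) \left(-9\right) = 9$)
$s A{\left(-1,-7 \right)} + D = 9 \cdot 24 - 26 = 216 - 26 = 190$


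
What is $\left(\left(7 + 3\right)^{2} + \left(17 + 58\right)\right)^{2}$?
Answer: $30625$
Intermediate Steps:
$\left(\left(7 + 3\right)^{2} + \left(17 + 58\right)\right)^{2} = \left(10^{2} + 75\right)^{2} = \left(100 + 75\right)^{2} = 175^{2} = 30625$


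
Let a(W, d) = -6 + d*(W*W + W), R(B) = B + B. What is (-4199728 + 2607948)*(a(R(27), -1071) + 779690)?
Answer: 3822159851080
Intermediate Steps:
R(B) = 2*B
a(W, d) = -6 + d*(W + W²) (a(W, d) = -6 + d*(W² + W) = -6 + d*(W + W²))
(-4199728 + 2607948)*(a(R(27), -1071) + 779690) = (-4199728 + 2607948)*((-6 + (2*27)*(-1071) - 1071*(2*27)²) + 779690) = -1591780*((-6 + 54*(-1071) - 1071*54²) + 779690) = -1591780*((-6 - 57834 - 1071*2916) + 779690) = -1591780*((-6 - 57834 - 3123036) + 779690) = -1591780*(-3180876 + 779690) = -1591780*(-2401186) = 3822159851080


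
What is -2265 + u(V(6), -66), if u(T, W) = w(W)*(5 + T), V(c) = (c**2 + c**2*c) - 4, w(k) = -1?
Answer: -2518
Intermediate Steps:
V(c) = -4 + c**2 + c**3 (V(c) = (c**2 + c**3) - 4 = -4 + c**2 + c**3)
u(T, W) = -5 - T (u(T, W) = -(5 + T) = -5 - T)
-2265 + u(V(6), -66) = -2265 + (-5 - (-4 + 6**2 + 6**3)) = -2265 + (-5 - (-4 + 36 + 216)) = -2265 + (-5 - 1*248) = -2265 + (-5 - 248) = -2265 - 253 = -2518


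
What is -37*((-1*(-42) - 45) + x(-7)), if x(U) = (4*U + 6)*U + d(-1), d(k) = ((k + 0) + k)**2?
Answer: -5735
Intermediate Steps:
d(k) = 4*k**2 (d(k) = (k + k)**2 = (2*k)**2 = 4*k**2)
x(U) = 4 + U*(6 + 4*U) (x(U) = (4*U + 6)*U + 4*(-1)**2 = (6 + 4*U)*U + 4*1 = U*(6 + 4*U) + 4 = 4 + U*(6 + 4*U))
-37*((-1*(-42) - 45) + x(-7)) = -37*((-1*(-42) - 45) + (4 + 4*(-7)**2 + 6*(-7))) = -37*((42 - 45) + (4 + 4*49 - 42)) = -37*(-3 + (4 + 196 - 42)) = -37*(-3 + 158) = -37*155 = -5735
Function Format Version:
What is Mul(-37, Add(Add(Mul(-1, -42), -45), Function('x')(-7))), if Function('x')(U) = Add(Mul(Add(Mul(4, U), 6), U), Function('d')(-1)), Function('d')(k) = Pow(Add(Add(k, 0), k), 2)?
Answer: -5735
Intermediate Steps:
Function('d')(k) = Mul(4, Pow(k, 2)) (Function('d')(k) = Pow(Add(k, k), 2) = Pow(Mul(2, k), 2) = Mul(4, Pow(k, 2)))
Function('x')(U) = Add(4, Mul(U, Add(6, Mul(4, U)))) (Function('x')(U) = Add(Mul(Add(Mul(4, U), 6), U), Mul(4, Pow(-1, 2))) = Add(Mul(Add(6, Mul(4, U)), U), Mul(4, 1)) = Add(Mul(U, Add(6, Mul(4, U))), 4) = Add(4, Mul(U, Add(6, Mul(4, U)))))
Mul(-37, Add(Add(Mul(-1, -42), -45), Function('x')(-7))) = Mul(-37, Add(Add(Mul(-1, -42), -45), Add(4, Mul(4, Pow(-7, 2)), Mul(6, -7)))) = Mul(-37, Add(Add(42, -45), Add(4, Mul(4, 49), -42))) = Mul(-37, Add(-3, Add(4, 196, -42))) = Mul(-37, Add(-3, 158)) = Mul(-37, 155) = -5735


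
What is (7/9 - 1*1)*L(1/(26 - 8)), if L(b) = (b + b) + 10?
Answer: -182/81 ≈ -2.2469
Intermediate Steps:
L(b) = 10 + 2*b (L(b) = 2*b + 10 = 10 + 2*b)
(7/9 - 1*1)*L(1/(26 - 8)) = (7/9 - 1*1)*(10 + 2/(26 - 8)) = (7*(⅑) - 1)*(10 + 2/18) = (7/9 - 1)*(10 + 2*(1/18)) = -2*(10 + ⅑)/9 = -2/9*91/9 = -182/81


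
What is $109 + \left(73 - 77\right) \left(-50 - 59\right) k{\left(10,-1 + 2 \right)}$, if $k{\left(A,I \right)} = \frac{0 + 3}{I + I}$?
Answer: $763$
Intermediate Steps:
$k{\left(A,I \right)} = \frac{3}{2 I}$
$109 + \left(73 - 77\right) \left(-50 - 59\right) k{\left(10,-1 + 2 \right)} = 109 + \left(73 - 77\right) \left(-50 - 59\right) \frac{3}{2 \left(-1 + 2\right)} = 109 + \left(-4\right) \left(-109\right) \frac{3}{2 \cdot 1} = 109 + 436 \cdot \frac{3}{2} \cdot 1 = 109 + 436 \cdot \frac{3}{2} = 109 + 654 = 763$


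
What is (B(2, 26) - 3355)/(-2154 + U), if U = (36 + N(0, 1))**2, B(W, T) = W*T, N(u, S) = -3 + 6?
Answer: 1101/211 ≈ 5.2180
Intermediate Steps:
N(u, S) = 3
B(W, T) = T*W
U = 1521 (U = (36 + 3)**2 = 39**2 = 1521)
(B(2, 26) - 3355)/(-2154 + U) = (26*2 - 3355)/(-2154 + 1521) = (52 - 3355)/(-633) = -3303*(-1/633) = 1101/211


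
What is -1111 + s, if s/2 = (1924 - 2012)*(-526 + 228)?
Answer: 51337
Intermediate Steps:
s = 52448 (s = 2*((1924 - 2012)*(-526 + 228)) = 2*(-88*(-298)) = 2*26224 = 52448)
-1111 + s = -1111 + 52448 = 51337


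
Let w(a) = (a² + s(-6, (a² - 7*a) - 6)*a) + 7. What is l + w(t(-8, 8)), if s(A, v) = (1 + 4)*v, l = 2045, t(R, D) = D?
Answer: 2196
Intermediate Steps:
s(A, v) = 5*v
w(a) = 7 + a² + a*(-30 - 35*a + 5*a²) (w(a) = (a² + (5*((a² - 7*a) - 6))*a) + 7 = (a² + (5*(-6 + a² - 7*a))*a) + 7 = (a² + (-30 - 35*a + 5*a²)*a) + 7 = (a² + a*(-30 - 35*a + 5*a²)) + 7 = 7 + a² + a*(-30 - 35*a + 5*a²))
l + w(t(-8, 8)) = 2045 + (7 - 34*8² - 30*8 + 5*8³) = 2045 + (7 - 34*64 - 240 + 5*512) = 2045 + (7 - 2176 - 240 + 2560) = 2045 + 151 = 2196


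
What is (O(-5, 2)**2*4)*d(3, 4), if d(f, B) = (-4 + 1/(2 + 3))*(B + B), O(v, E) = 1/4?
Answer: -38/5 ≈ -7.6000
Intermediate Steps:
O(v, E) = 1/4
d(f, B) = -38*B/5 (d(f, B) = (-4 + 1/5)*(2*B) = -38*B/5)
(O(-5, 2)**2*4)*d(3, 4) = ((1/4)**2*4)*(-38/5*4) = ((1/16)*4)*(-152/5) = (1/4)*(-152/5) = -38/5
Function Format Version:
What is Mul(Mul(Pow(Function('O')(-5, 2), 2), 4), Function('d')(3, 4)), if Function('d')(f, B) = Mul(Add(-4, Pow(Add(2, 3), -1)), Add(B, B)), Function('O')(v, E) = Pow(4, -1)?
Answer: Rational(-38, 5) ≈ -7.6000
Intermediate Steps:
Function('O')(v, E) = Rational(1, 4)
Function('d')(f, B) = Mul(Rational(-38, 5), B) (Function('d')(f, B) = Mul(Add(-4, Pow(5, -1)), Mul(2, B)) = Mul(Add(-4, Rational(1, 5)), Mul(2, B)) = Mul(Rational(-19, 5), Mul(2, B)) = Mul(Rational(-38, 5), B))
Mul(Mul(Pow(Function('O')(-5, 2), 2), 4), Function('d')(3, 4)) = Mul(Mul(Pow(Rational(1, 4), 2), 4), Mul(Rational(-38, 5), 4)) = Mul(Mul(Rational(1, 16), 4), Rational(-152, 5)) = Mul(Rational(1, 4), Rational(-152, 5)) = Rational(-38, 5)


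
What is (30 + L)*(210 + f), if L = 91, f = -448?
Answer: -28798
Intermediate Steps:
(30 + L)*(210 + f) = (30 + 91)*(210 - 448) = 121*(-238) = -28798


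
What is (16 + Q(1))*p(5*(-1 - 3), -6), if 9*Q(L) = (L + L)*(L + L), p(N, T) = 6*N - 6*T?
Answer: -4144/3 ≈ -1381.3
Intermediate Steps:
p(N, T) = -6*T + 6*N
Q(L) = 4*L²/9 (Q(L) = ((L + L)*(L + L))/9 = ((2*L)*(2*L))/9 = (4*L²)/9 = 4*L²/9)
(16 + Q(1))*p(5*(-1 - 3), -6) = (16 + (4/9)*1²)*(-6*(-6) + 6*(5*(-1 - 3))) = (16 + (4/9)*1)*(36 + 6*(5*(-4))) = (16 + 4/9)*(36 + 6*(-20)) = 148*(36 - 120)/9 = (148/9)*(-84) = -4144/3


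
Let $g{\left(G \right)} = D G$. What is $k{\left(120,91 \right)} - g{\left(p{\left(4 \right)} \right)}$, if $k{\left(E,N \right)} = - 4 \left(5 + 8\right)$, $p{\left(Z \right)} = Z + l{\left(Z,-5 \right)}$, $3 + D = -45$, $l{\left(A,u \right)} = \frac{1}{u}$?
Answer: $\frac{652}{5} \approx 130.4$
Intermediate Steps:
$D = -48$ ($D = -3 - 45 = -48$)
$p{\left(Z \right)} = - \frac{1}{5} + Z$ ($p{\left(Z \right)} = Z + \frac{1}{-5} = Z - \frac{1}{5} = - \frac{1}{5} + Z$)
$k{\left(E,N \right)} = -52$ ($k{\left(E,N \right)} = \left(-4\right) 13 = -52$)
$g{\left(G \right)} = - 48 G$
$k{\left(120,91 \right)} - g{\left(p{\left(4 \right)} \right)} = -52 - - 48 \left(- \frac{1}{5} + 4\right) = -52 - \left(-48\right) \frac{19}{5} = -52 - - \frac{912}{5} = -52 + \frac{912}{5} = \frac{652}{5}$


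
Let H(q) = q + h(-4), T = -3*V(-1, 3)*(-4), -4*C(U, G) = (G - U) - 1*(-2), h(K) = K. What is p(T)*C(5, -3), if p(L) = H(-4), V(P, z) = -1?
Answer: -12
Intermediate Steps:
C(U, G) = -½ - G/4 + U/4 (C(U, G) = -((G - U) - 1*(-2))/4 = -((G - U) + 2)/4 = -(2 + G - U)/4 = -½ - G/4 + U/4)
T = -12 (T = -3*(-1)*(-4) = 3*(-4) = -12)
H(q) = -4 + q (H(q) = q - 4 = -4 + q)
p(L) = -8 (p(L) = -4 - 4 = -8)
p(T)*C(5, -3) = -8*(-½ - ¼*(-3) + (¼)*5) = -8*(-½ + ¾ + 5/4) = -8*3/2 = -12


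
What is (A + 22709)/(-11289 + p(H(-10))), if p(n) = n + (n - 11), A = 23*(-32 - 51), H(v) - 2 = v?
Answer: -5200/2829 ≈ -1.8381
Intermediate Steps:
H(v) = 2 + v
A = -1909 (A = 23*(-83) = -1909)
p(n) = -11 + 2*n (p(n) = n + (-11 + n) = -11 + 2*n)
(A + 22709)/(-11289 + p(H(-10))) = (-1909 + 22709)/(-11289 + (-11 + 2*(2 - 10))) = 20800/(-11289 + (-11 + 2*(-8))) = 20800/(-11289 + (-11 - 16)) = 20800/(-11289 - 27) = 20800/(-11316) = 20800*(-1/11316) = -5200/2829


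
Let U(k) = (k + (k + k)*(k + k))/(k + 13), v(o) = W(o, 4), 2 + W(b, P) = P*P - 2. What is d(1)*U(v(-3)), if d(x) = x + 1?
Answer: 1176/25 ≈ 47.040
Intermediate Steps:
W(b, P) = -4 + P**2 (W(b, P) = -2 + (P*P - 2) = -2 + (P**2 - 2) = -2 + (-2 + P**2) = -4 + P**2)
v(o) = 12 (v(o) = -4 + 4**2 = -4 + 16 = 12)
U(k) = (k + 4*k**2)/(13 + k) (U(k) = (k + (2*k)*(2*k))/(13 + k) = (k + 4*k**2)/(13 + k))
d(x) = 1 + x
d(1)*U(v(-3)) = (1 + 1)*(12*(1 + 4*12)/(13 + 12)) = 2*(12*(1 + 48)/25) = 2*(12*(1/25)*49) = 2*(588/25) = 1176/25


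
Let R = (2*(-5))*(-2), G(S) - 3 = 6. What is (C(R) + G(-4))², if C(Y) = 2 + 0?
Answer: 121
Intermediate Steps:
G(S) = 9 (G(S) = 3 + 6 = 9)
R = 20 (R = -10*(-2) = 20)
C(Y) = 2
(C(R) + G(-4))² = (2 + 9)² = 11² = 121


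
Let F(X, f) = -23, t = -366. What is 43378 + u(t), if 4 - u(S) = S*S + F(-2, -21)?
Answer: -90551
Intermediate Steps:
u(S) = 27 - S² (u(S) = 4 - (S*S - 23) = 4 - (S² - 23) = 4 - (-23 + S²) = 4 + (23 - S²) = 27 - S²)
43378 + u(t) = 43378 + (27 - 1*(-366)²) = 43378 + (27 - 1*133956) = 43378 + (27 - 133956) = 43378 - 133929 = -90551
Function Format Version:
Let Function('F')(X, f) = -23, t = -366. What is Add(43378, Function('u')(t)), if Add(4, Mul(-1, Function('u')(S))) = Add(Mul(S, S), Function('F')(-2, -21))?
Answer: -90551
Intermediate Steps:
Function('u')(S) = Add(27, Mul(-1, Pow(S, 2))) (Function('u')(S) = Add(4, Mul(-1, Add(Mul(S, S), -23))) = Add(4, Mul(-1, Add(Pow(S, 2), -23))) = Add(4, Mul(-1, Add(-23, Pow(S, 2)))) = Add(4, Add(23, Mul(-1, Pow(S, 2)))) = Add(27, Mul(-1, Pow(S, 2))))
Add(43378, Function('u')(t)) = Add(43378, Add(27, Mul(-1, Pow(-366, 2)))) = Add(43378, Add(27, Mul(-1, 133956))) = Add(43378, Add(27, -133956)) = Add(43378, -133929) = -90551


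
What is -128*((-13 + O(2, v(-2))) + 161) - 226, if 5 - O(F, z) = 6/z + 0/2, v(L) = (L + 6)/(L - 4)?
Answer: -20962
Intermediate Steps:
v(L) = (6 + L)/(-4 + L)
O(F, z) = 5 - 6/z (O(F, z) = 5 - (6/z + 0/2) = 5 - (6/z + 0*(½)) = 5 - (6/z + 0) = 5 - 6/z)
-128*((-13 + O(2, v(-2))) + 161) - 226 = -128*((-13 + (5 - 6*(-4 - 2)/(6 - 2))) + 161) - 226 = -128*((-13 + (5 - 6/(4/(-6)))) + 161) - 226 = -128*((-13 + (5 - 6/((-⅙*4)))) + 161) - 226 = -128*((-13 + (5 - 6/(-⅔))) + 161) - 226 = -128*((-13 + (5 - 6*(-3/2))) + 161) - 226 = -128*((-13 + (5 + 9)) + 161) - 226 = -128*((-13 + 14) + 161) - 226 = -128*(1 + 161) - 226 = -128*162 - 226 = -20736 - 226 = -20962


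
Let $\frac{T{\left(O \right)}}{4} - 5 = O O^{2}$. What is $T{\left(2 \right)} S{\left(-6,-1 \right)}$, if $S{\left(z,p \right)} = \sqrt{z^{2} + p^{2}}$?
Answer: $52 \sqrt{37} \approx 316.3$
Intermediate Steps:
$T{\left(O \right)} = 20 + 4 O^{3}$ ($T{\left(O \right)} = 20 + 4 O O^{2} = 20 + 4 O^{3}$)
$S{\left(z,p \right)} = \sqrt{p^{2} + z^{2}}$
$T{\left(2 \right)} S{\left(-6,-1 \right)} = \left(20 + 4 \cdot 2^{3}\right) \sqrt{\left(-1\right)^{2} + \left(-6\right)^{2}} = \left(20 + 4 \cdot 8\right) \sqrt{1 + 36} = \left(20 + 32\right) \sqrt{37} = 52 \sqrt{37}$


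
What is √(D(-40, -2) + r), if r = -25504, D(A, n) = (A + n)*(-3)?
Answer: I*√25378 ≈ 159.3*I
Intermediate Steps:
D(A, n) = -3*A - 3*n
√(D(-40, -2) + r) = √((-3*(-40) - 3*(-2)) - 25504) = √((120 + 6) - 25504) = √(126 - 25504) = √(-25378) = I*√25378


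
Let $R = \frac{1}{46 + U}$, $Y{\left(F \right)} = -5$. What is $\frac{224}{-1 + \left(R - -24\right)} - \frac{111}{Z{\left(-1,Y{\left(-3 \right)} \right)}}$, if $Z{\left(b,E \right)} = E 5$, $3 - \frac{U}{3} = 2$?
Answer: $\frac{49951}{3525} \approx 14.171$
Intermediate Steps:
$U = 3$ ($U = 9 - 6 = 3$)
$Z{\left(b,E \right)} = 5 E$
$R = \frac{1}{49}$ ($R = \frac{1}{46 + 3} = \frac{1}{49} \approx 0.020408$)
$\frac{224}{-1 + \left(R - -24\right)} - \frac{111}{Z{\left(-1,Y{\left(-3 \right)} \right)}} = \frac{224}{-1 + \left(\frac{1}{49} - -24\right)} - \frac{111}{5 \left(-5\right)} = \frac{224}{-1 + \left(\frac{1}{49} + 24\right)} - \frac{111}{-25} = \frac{224}{-1 + \frac{1177}{49}} - - \frac{111}{25} = \frac{224}{\frac{1128}{49}} + \frac{111}{25} = 224 \cdot \frac{49}{1128} + \frac{111}{25} = \frac{1372}{141} + \frac{111}{25} = \frac{49951}{3525}$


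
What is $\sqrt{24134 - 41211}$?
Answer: $i \sqrt{17077} \approx 130.68 i$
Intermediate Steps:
$\sqrt{24134 - 41211} = \sqrt{-17077} = i \sqrt{17077}$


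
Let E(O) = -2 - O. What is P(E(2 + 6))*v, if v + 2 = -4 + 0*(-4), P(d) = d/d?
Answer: -6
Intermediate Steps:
P(d) = 1
v = -6 (v = -2 + (-4 + 0*(-4)) = -2 + (-4 + 0) = -2 - 4 = -6)
P(E(2 + 6))*v = 1*(-6) = -6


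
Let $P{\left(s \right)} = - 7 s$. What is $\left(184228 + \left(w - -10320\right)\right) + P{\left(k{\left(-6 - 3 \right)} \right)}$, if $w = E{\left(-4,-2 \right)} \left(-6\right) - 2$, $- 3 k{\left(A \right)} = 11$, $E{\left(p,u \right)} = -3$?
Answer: $\frac{583769}{3} \approx 1.9459 \cdot 10^{5}$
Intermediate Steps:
$k{\left(A \right)} = - \frac{11}{3}$ ($k{\left(A \right)} = \left(- \frac{1}{3}\right) 11 = - \frac{11}{3}$)
$w = 16$ ($w = \left(-3\right) \left(-6\right) - 2 = 18 - 2 = 16$)
$\left(184228 + \left(w - -10320\right)\right) + P{\left(k{\left(-6 - 3 \right)} \right)} = \left(184228 + \left(16 - -10320\right)\right) - - \frac{77}{3} = \left(184228 + \left(16 + 10320\right)\right) + \frac{77}{3} = \left(184228 + 10336\right) + \frac{77}{3} = 194564 + \frac{77}{3} = \frac{583769}{3}$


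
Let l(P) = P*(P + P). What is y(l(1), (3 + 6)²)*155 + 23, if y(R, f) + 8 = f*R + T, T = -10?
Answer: 22343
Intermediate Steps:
l(P) = 2*P² (l(P) = P*(2*P) = 2*P²)
y(R, f) = -18 + R*f (y(R, f) = -8 + (f*R - 10) = -8 + (R*f - 10) = -8 + (-10 + R*f) = -18 + R*f)
y(l(1), (3 + 6)²)*155 + 23 = (-18 + (2*1²)*(3 + 6)²)*155 + 23 = (-18 + (2*1)*9²)*155 + 23 = (-18 + 2*81)*155 + 23 = (-18 + 162)*155 + 23 = 144*155 + 23 = 22320 + 23 = 22343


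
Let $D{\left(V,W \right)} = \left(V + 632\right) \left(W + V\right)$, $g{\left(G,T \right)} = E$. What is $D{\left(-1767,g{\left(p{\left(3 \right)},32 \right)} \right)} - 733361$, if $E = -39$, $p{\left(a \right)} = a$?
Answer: $1316449$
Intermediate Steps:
$g{\left(G,T \right)} = -39$
$D{\left(V,W \right)} = \left(632 + V\right) \left(V + W\right)$
$D{\left(-1767,g{\left(p{\left(3 \right)},32 \right)} \right)} - 733361 = \left(\left(-1767\right)^{2} + 632 \left(-1767\right) + 632 \left(-39\right) - -68913\right) - 733361 = \left(3122289 - 1116744 - 24648 + 68913\right) - 733361 = 2049810 - 733361 = 1316449$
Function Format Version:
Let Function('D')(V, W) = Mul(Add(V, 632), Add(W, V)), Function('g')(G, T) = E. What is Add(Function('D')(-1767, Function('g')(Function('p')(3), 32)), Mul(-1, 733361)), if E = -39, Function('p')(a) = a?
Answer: 1316449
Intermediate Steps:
Function('g')(G, T) = -39
Function('D')(V, W) = Mul(Add(632, V), Add(V, W))
Add(Function('D')(-1767, Function('g')(Function('p')(3), 32)), Mul(-1, 733361)) = Add(Add(Pow(-1767, 2), Mul(632, -1767), Mul(632, -39), Mul(-1767, -39)), Mul(-1, 733361)) = Add(Add(3122289, -1116744, -24648, 68913), -733361) = Add(2049810, -733361) = 1316449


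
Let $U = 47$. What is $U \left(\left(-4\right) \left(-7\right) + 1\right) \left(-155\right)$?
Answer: $-211265$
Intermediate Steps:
$U \left(\left(-4\right) \left(-7\right) + 1\right) \left(-155\right) = 47 \left(\left(-4\right) \left(-7\right) + 1\right) \left(-155\right) = 47 \left(28 + 1\right) \left(-155\right) = 47 \cdot 29 \left(-155\right) = 1363 \left(-155\right) = -211265$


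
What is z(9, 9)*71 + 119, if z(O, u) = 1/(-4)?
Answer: 405/4 ≈ 101.25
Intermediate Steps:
z(O, u) = -¼
z(9, 9)*71 + 119 = -¼*71 + 119 = -71/4 + 119 = 405/4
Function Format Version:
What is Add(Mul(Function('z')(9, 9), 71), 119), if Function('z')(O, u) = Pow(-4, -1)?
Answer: Rational(405, 4) ≈ 101.25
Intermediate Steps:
Function('z')(O, u) = Rational(-1, 4)
Add(Mul(Function('z')(9, 9), 71), 119) = Add(Mul(Rational(-1, 4), 71), 119) = Add(Rational(-71, 4), 119) = Rational(405, 4)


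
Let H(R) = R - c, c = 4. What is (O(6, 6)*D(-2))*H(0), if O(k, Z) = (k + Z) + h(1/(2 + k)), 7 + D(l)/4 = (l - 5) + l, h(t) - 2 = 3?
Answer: 4352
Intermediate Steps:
h(t) = 5 (h(t) = 2 + 3 = 5)
D(l) = -48 + 8*l (D(l) = -28 + 4*((l - 5) + l) = -28 + 4*((-5 + l) + l) = -28 + 4*(-5 + 2*l) = -28 + (-20 + 8*l) = -48 + 8*l)
O(k, Z) = 5 + Z + k (O(k, Z) = (k + Z) + 5 = (Z + k) + 5 = 5 + Z + k)
H(R) = -4 + R (H(R) = R - 1*4 = R - 4 = -4 + R)
(O(6, 6)*D(-2))*H(0) = ((5 + 6 + 6)*(-48 + 8*(-2)))*(-4 + 0) = (17*(-48 - 16))*(-4) = (17*(-64))*(-4) = -1088*(-4) = 4352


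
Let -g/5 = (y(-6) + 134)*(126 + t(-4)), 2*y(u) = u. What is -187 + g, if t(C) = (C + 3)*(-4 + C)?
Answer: -87957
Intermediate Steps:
y(u) = u/2
t(C) = (-4 + C)*(3 + C) (t(C) = (3 + C)*(-4 + C) = (-4 + C)*(3 + C))
g = -87770 (g = -5*((1/2)*(-6) + 134)*(126 + (-12 + (-4)**2 - 1*(-4))) = -5*(-3 + 134)*(126 + (-12 + 16 + 4)) = -655*(126 + 8) = -655*134 = -5*17554 = -87770)
-187 + g = -187 - 87770 = -87957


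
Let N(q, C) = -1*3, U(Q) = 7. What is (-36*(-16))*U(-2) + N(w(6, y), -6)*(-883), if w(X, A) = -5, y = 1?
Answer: 6681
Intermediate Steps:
N(q, C) = -3
(-36*(-16))*U(-2) + N(w(6, y), -6)*(-883) = -36*(-16)*7 - 3*(-883) = 576*7 + 2649 = 4032 + 2649 = 6681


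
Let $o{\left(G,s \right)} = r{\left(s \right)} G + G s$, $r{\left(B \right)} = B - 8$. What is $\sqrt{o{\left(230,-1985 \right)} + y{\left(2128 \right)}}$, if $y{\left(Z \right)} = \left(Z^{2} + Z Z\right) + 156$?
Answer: $4 \sqrt{508874} \approx 2853.4$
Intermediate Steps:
$r{\left(B \right)} = -8 + B$ ($r{\left(B \right)} = B - 8 = -8 + B$)
$o{\left(G,s \right)} = G s + G \left(-8 + s\right)$ ($o{\left(G,s \right)} = \left(-8 + s\right) G + G s = G \left(-8 + s\right) + G s = G s + G \left(-8 + s\right)$)
$y{\left(Z \right)} = 156 + 2 Z^{2}$ ($y{\left(Z \right)} = \left(Z^{2} + Z^{2}\right) + 156 = 2 Z^{2} + 156 = 156 + 2 Z^{2}$)
$\sqrt{o{\left(230,-1985 \right)} + y{\left(2128 \right)}} = \sqrt{2 \cdot 230 \left(-4 - 1985\right) + \left(156 + 2 \cdot 2128^{2}\right)} = \sqrt{2 \cdot 230 \left(-1989\right) + \left(156 + 2 \cdot 4528384\right)} = \sqrt{-914940 + \left(156 + 9056768\right)} = \sqrt{-914940 + 9056924} = \sqrt{8141984} = 4 \sqrt{508874}$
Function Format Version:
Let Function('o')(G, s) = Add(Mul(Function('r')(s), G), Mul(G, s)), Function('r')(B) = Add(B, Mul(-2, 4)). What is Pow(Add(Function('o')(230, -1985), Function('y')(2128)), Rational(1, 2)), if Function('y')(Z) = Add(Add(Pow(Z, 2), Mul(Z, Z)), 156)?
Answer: Mul(4, Pow(508874, Rational(1, 2))) ≈ 2853.4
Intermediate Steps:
Function('r')(B) = Add(-8, B) (Function('r')(B) = Add(B, -8) = Add(-8, B))
Function('o')(G, s) = Add(Mul(G, s), Mul(G, Add(-8, s))) (Function('o')(G, s) = Add(Mul(Add(-8, s), G), Mul(G, s)) = Add(Mul(G, Add(-8, s)), Mul(G, s)) = Add(Mul(G, s), Mul(G, Add(-8, s))))
Function('y')(Z) = Add(156, Mul(2, Pow(Z, 2))) (Function('y')(Z) = Add(Add(Pow(Z, 2), Pow(Z, 2)), 156) = Add(Mul(2, Pow(Z, 2)), 156) = Add(156, Mul(2, Pow(Z, 2))))
Pow(Add(Function('o')(230, -1985), Function('y')(2128)), Rational(1, 2)) = Pow(Add(Mul(2, 230, Add(-4, -1985)), Add(156, Mul(2, Pow(2128, 2)))), Rational(1, 2)) = Pow(Add(Mul(2, 230, -1989), Add(156, Mul(2, 4528384))), Rational(1, 2)) = Pow(Add(-914940, Add(156, 9056768)), Rational(1, 2)) = Pow(Add(-914940, 9056924), Rational(1, 2)) = Pow(8141984, Rational(1, 2)) = Mul(4, Pow(508874, Rational(1, 2)))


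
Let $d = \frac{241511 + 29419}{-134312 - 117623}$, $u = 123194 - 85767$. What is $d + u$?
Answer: $\frac{1885780063}{50387} \approx 37426.0$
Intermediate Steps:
$u = 37427$ ($u = 123194 - 85767 = 37427$)
$d = - \frac{54186}{50387}$ ($d = \frac{270930}{-251935} = 270930 \left(- \frac{1}{251935}\right) = - \frac{54186}{50387} \approx -1.0754$)
$d + u = - \frac{54186}{50387} + 37427 = \frac{1885780063}{50387}$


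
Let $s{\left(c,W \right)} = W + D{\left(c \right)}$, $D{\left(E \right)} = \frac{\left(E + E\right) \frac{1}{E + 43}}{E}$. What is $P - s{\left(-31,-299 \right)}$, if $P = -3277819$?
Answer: $- \frac{19665121}{6} \approx -3.2775 \cdot 10^{6}$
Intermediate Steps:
$D{\left(E \right)} = \frac{2}{43 + E}$ ($D{\left(E \right)} = \frac{2 E \frac{1}{43 + E}}{E} = \frac{2}{43 + E}$)
$s{\left(c,W \right)} = W + \frac{2}{43 + c}$
$P - s{\left(-31,-299 \right)} = -3277819 - \frac{2 - 299 \left(43 - 31\right)}{43 - 31} = -3277819 - \frac{2 - 3588}{12} = -3277819 - \frac{1}{12} \left(-3586\right) = -3277819 - - \frac{1793}{6} = -3277819 + \frac{1793}{6} = - \frac{19665121}{6}$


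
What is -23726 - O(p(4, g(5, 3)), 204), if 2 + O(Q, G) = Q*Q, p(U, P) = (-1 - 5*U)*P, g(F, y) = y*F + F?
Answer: -200124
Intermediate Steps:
g(F, y) = F + F*y (g(F, y) = F*y + F = F + F*y)
p(U, P) = P*(-1 - 5*U)
O(Q, G) = -2 + Q**2 (O(Q, G) = -2 + Q*Q = -2 + Q**2)
-23726 - O(p(4, g(5, 3)), 204) = -23726 - (-2 + (-5*(1 + 3)*(1 + 5*4))**2) = -23726 - (-2 + (-5*4*(1 + 20))**2) = -23726 - (-2 + (-1*20*21)**2) = -23726 - (-2 + (-420)**2) = -23726 - (-2 + 176400) = -23726 - 1*176398 = -23726 - 176398 = -200124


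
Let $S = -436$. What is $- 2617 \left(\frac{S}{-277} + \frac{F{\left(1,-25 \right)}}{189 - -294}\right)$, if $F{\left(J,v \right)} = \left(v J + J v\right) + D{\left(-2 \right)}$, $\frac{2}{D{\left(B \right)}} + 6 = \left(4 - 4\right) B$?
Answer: $- \frac{1543865129}{401373} \approx -3846.5$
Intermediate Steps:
$D{\left(B \right)} = - \frac{1}{3}$ ($D{\left(B \right)} = \frac{2}{-6 + \left(4 - 4\right) B} = \frac{2}{-6 + 0 B} = \frac{2}{-6 + 0} = \frac{2}{-6} = 2 \left(- \frac{1}{6}\right) = - \frac{1}{3}$)
$F{\left(J,v \right)} = - \frac{1}{3} + 2 J v$ ($F{\left(J,v \right)} = \left(v J + J v\right) - \frac{1}{3} = \left(J v + J v\right) - \frac{1}{3} = 2 J v - \frac{1}{3} = - \frac{1}{3} + 2 J v$)
$- 2617 \left(\frac{S}{-277} + \frac{F{\left(1,-25 \right)}}{189 - -294}\right) = - 2617 \left(- \frac{436}{-277} + \frac{- \frac{1}{3} + 2 \cdot 1 \left(-25\right)}{189 - -294}\right) = - 2617 \left(\left(-436\right) \left(- \frac{1}{277}\right) + \frac{- \frac{1}{3} - 50}{189 + 294}\right) = - 2617 \left(\frac{436}{277} - \frac{151}{3 \cdot 483}\right) = - 2617 \left(\frac{436}{277} - \frac{151}{1449}\right) = \left(-2617\right) \frac{589937}{401373} = - \frac{1543865129}{401373}$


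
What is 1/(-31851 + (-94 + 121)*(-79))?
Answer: -1/33984 ≈ -2.9426e-5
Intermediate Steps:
1/(-31851 + (-94 + 121)*(-79)) = 1/(-31851 + 27*(-79)) = 1/(-31851 - 2133) = 1/(-33984) = -1/33984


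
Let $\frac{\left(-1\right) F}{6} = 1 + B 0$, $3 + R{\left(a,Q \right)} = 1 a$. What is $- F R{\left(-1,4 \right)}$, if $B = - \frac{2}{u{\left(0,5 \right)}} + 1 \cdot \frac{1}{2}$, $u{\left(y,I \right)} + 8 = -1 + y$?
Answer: $-24$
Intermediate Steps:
$u{\left(y,I \right)} = -9 + y$ ($u{\left(y,I \right)} = -8 + \left(-1 + y\right) = -9 + y$)
$B = \frac{13}{18}$ ($B = - \frac{2}{-9 + 0} + 1 \cdot \frac{1}{2} = - \frac{2}{-9} + 1 \cdot \frac{1}{2} = \left(-2\right) \left(- \frac{1}{9}\right) + \frac{1}{2} = \frac{2}{9} + \frac{1}{2} = \frac{13}{18} \approx 0.72222$)
$R{\left(a,Q \right)} = -3 + a$ ($R{\left(a,Q \right)} = -3 + 1 a = -3 + a$)
$F = -6$ ($F = - 6 \left(1 + \frac{13}{18} \cdot 0\right) = - 6 \left(1 + 0\right) = \left(-6\right) 1 = -6$)
$- F R{\left(-1,4 \right)} = \left(-1\right) \left(-6\right) \left(-3 - 1\right) = 6 \left(-4\right) = -24$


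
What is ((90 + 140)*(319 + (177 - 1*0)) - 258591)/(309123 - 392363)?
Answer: 144511/83240 ≈ 1.7361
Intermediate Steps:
((90 + 140)*(319 + (177 - 1*0)) - 258591)/(309123 - 392363) = (230*(319 + (177 + 0)) - 258591)/(-83240) = (230*(319 + 177) - 258591)*(-1/83240) = (230*496 - 258591)*(-1/83240) = (114080 - 258591)*(-1/83240) = -144511*(-1/83240) = 144511/83240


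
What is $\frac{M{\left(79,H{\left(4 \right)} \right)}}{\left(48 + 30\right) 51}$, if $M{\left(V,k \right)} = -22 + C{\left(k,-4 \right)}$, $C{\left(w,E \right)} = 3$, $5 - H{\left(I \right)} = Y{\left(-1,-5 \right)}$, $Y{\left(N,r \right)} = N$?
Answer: $- \frac{19}{3978} \approx -0.0047763$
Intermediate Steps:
$H{\left(I \right)} = 6$ ($H{\left(I \right)} = 5 - -1 = 5 + 1 = 6$)
$M{\left(V,k \right)} = -19$ ($M{\left(V,k \right)} = -22 + 3 = -19$)
$\frac{M{\left(79,H{\left(4 \right)} \right)}}{\left(48 + 30\right) 51} = - \frac{19}{\left(48 + 30\right) 51} = - \frac{19}{78 \cdot 51} = - \frac{19}{3978}$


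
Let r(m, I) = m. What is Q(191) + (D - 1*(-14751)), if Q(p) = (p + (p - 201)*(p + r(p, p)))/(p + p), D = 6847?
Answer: 43177/2 ≈ 21589.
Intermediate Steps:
Q(p) = (p + 2*p*(-201 + p))/(2*p) (Q(p) = (p + (p - 201)*(p + p))/(p + p) = (p + (-201 + p)*(2*p))/((2*p)) = (p + 2*p*(-201 + p))*(1/(2*p)) = (p + 2*p*(-201 + p))/(2*p))
Q(191) + (D - 1*(-14751)) = (-401/2 + 191) + (6847 - 1*(-14751)) = -19/2 + (6847 + 14751) = -19/2 + 21598 = 43177/2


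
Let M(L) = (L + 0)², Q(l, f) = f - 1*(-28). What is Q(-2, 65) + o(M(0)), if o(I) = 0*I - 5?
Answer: 88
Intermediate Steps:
Q(l, f) = 28 + f (Q(l, f) = f + 28 = 28 + f)
M(L) = L²
o(I) = -5 (o(I) = 0 - 5 = -5)
Q(-2, 65) + o(M(0)) = (28 + 65) - 5 = 93 - 5 = 88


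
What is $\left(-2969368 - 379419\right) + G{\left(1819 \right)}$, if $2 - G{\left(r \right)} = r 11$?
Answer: $-3368794$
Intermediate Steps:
$G{\left(r \right)} = 2 - 11 r$ ($G{\left(r \right)} = 2 - r 11 = 2 - 11 r$)
$\left(-2969368 - 379419\right) + G{\left(1819 \right)} = \left(-2969368 - 379419\right) + \left(2 - 20009\right) = -3348787 + \left(2 - 20009\right) = -3348787 - 20007 = -3368794$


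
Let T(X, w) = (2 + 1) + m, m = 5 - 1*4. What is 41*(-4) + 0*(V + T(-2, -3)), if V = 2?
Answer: -164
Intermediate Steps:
m = 1 (m = 5 - 4 = 1)
T(X, w) = 4 (T(X, w) = (2 + 1) + 1 = 3 + 1 = 4)
41*(-4) + 0*(V + T(-2, -3)) = 41*(-4) + 0*(2 + 4) = -164 + 0*6 = -164 + 0 = -164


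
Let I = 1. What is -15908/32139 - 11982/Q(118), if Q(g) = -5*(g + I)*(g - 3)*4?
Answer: -1984465051/4398222150 ≈ -0.45120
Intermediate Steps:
Q(g) = -20*(1 + g)*(-3 + g) (Q(g) = -5*(g + 1)*(g - 3)*4 = -5*(1 + g)*(-3 + g)*4 = -20*(1 + g)*(-3 + g))
-15908/32139 - 11982/Q(118) = -15908/32139 - 11982/(60 - 20*118**2 + 40*118) = -15908*1/32139 - 11982/(60 - 20*13924 + 4720) = -15908/32139 - 11982/(60 - 278480 + 4720) = -15908/32139 - 11982/(-273700) = -15908/32139 - 11982*(-1/273700) = -15908/32139 + 5991/136850 = -1984465051/4398222150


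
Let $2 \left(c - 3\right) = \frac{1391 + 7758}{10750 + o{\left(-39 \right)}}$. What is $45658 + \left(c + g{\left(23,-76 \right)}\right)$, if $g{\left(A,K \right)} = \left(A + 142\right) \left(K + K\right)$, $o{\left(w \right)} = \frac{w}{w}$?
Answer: $\frac{442541811}{21502} \approx 20581.0$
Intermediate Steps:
$o{\left(w \right)} = 1$
$g{\left(A,K \right)} = 2 K \left(142 + A\right)$ ($g{\left(A,K \right)} = \left(142 + A\right) 2 K = 2 K \left(142 + A\right)$)
$c = \frac{73655}{21502}$ ($c = 3 + \frac{\left(1391 + 7758\right) \frac{1}{10750 + 1}}{2} = 3 + \frac{9149 \cdot \frac{1}{10751}}{2} = 3 + \frac{1}{2} \cdot \frac{9149}{10751} = 3 + \frac{9149}{21502} = \frac{73655}{21502} \approx 3.4255$)
$45658 + \left(c + g{\left(23,-76 \right)}\right) = 45658 + \left(\frac{73655}{21502} + 2 \left(-76\right) \left(142 + 23\right)\right) = 45658 + \left(\frac{73655}{21502} + 2 \left(-76\right) 165\right) = 45658 + \left(\frac{73655}{21502} - 25080\right) = 45658 - \frac{539196505}{21502} = \frac{442541811}{21502}$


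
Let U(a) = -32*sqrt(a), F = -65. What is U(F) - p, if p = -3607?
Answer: 3607 - 32*I*sqrt(65) ≈ 3607.0 - 257.99*I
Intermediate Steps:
U(F) - p = -32*I*sqrt(65) - 1*(-3607) = -32*I*sqrt(65) + 3607 = 3607 - 32*I*sqrt(65)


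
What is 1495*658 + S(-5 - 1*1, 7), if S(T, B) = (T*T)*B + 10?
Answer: 983972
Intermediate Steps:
S(T, B) = 10 + B*T² (S(T, B) = T²*B + 10 = B*T² + 10 = 10 + B*T²)
1495*658 + S(-5 - 1*1, 7) = 1495*658 + (10 + 7*(-5 - 1*1)²) = 983710 + (10 + 7*(-5 - 1)²) = 983710 + (10 + 7*(-6)²) = 983710 + (10 + 7*36) = 983710 + (10 + 252) = 983710 + 262 = 983972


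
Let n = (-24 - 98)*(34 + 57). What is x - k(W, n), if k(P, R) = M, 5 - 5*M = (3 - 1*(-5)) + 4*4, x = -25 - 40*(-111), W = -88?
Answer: 22094/5 ≈ 4418.8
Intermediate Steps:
x = 4415 (x = -25 + 4440 = 4415)
M = -19/5 (M = 1 - ((3 - 1*(-5)) + 4*4)/5 = 1 - ((3 + 5) + 16)/5 = 1 - (8 + 16)/5 = 1 - ⅕*24 = 1 - 24/5 = -19/5 ≈ -3.8000)
n = -11102 (n = -122*91 = -11102)
k(P, R) = -19/5
x - k(W, n) = 4415 - 1*(-19/5) = 4415 + 19/5 = 22094/5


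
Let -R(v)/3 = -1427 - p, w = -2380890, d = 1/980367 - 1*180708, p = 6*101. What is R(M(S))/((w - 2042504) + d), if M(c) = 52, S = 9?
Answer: -5979258333/4513709665433 ≈ -0.0013247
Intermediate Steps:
p = 606
d = -177160159835/980367 (d = 1/980367 - 180708 = -177160159835/980367 ≈ -1.8071e+5)
R(v) = 6099 (R(v) = -3*(-1427 - 1*606) = -3*(-1427 - 606) = -3*(-2033) = 6099)
R(M(S))/((w - 2042504) + d) = 6099/((-2380890 - 2042504) - 177160159835/980367) = 6099/(-4423394 - 177160159835/980367) = 6099/(-4513709665433/980367) = 6099*(-980367/4513709665433) = -5979258333/4513709665433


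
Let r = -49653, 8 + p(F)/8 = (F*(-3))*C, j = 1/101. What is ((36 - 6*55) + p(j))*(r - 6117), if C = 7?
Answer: 2025901020/101 ≈ 2.0058e+7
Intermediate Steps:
j = 1/101 ≈ 0.0099010
p(F) = -64 - 168*F (p(F) = -64 + 8*((F*(-3))*7) = -64 + 8*(-3*F*7) = -64 + 8*(-21*F) = -64 - 168*F)
((36 - 6*55) + p(j))*(r - 6117) = ((36 - 6*55) + (-64 - 168*1/101))*(-49653 - 6117) = ((36 - 330) + (-64 - 168/101))*(-55770) = (-294 - 6632/101)*(-55770) = -36326/101*(-55770) = 2025901020/101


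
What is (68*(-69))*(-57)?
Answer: 267444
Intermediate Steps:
(68*(-69))*(-57) = -4692*(-57) = 267444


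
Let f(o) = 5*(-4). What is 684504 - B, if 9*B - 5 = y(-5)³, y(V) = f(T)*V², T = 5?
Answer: 43720177/3 ≈ 1.4573e+7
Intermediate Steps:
f(o) = -20
y(V) = -20*V²
B = -41666665/3 (B = 5/9 + (-20*(-5)²)³/9 = 5/9 + (-20*25)³/9 = 5/9 + (⅑)*(-500)³ = 5/9 + (⅑)*(-125000000) = 5/9 - 125000000/9 = -41666665/3 ≈ -1.3889e+7)
684504 - B = 684504 - 1*(-41666665/3) = 684504 + 41666665/3 = 43720177/3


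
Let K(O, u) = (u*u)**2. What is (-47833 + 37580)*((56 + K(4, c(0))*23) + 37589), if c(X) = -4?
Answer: -446343849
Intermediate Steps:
K(O, u) = u**4 (K(O, u) = (u**2)**2 = u**4)
(-47833 + 37580)*((56 + K(4, c(0))*23) + 37589) = (-47833 + 37580)*((56 + (-4)**4*23) + 37589) = -10253*((56 + 256*23) + 37589) = -10253*((56 + 5888) + 37589) = -10253*(5944 + 37589) = -10253*43533 = -446343849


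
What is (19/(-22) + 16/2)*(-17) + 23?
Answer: -2163/22 ≈ -98.318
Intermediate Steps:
(19/(-22) + 16/2)*(-17) + 23 = (19*(-1/22) + 16*(½))*(-17) + 23 = (-19/22 + 8)*(-17) + 23 = (157/22)*(-17) + 23 = -2669/22 + 23 = -2163/22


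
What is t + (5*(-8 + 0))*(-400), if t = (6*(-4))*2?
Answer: 15952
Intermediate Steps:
t = -48 (t = -24*2 = -48)
t + (5*(-8 + 0))*(-400) = -48 + (5*(-8 + 0))*(-400) = -48 + (5*(-8))*(-400) = -48 - 40*(-400) = -48 + 16000 = 15952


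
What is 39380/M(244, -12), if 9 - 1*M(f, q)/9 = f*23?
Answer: -39380/50427 ≈ -0.78093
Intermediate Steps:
M(f, q) = 81 - 207*f (M(f, q) = 81 - 9*f*23 = 81 - 207*f)
39380/M(244, -12) = 39380/(81 - 207*244) = 39380/(81 - 50508) = 39380/(-50427) = 39380*(-1/50427) = -39380/50427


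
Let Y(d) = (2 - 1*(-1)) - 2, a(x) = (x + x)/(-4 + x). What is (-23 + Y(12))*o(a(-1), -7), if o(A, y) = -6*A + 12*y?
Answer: 9504/5 ≈ 1900.8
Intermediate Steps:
a(x) = 2*x/(-4 + x) (a(x) = (2*x)/(-4 + x) = 2*x/(-4 + x))
Y(d) = 1 (Y(d) = (2 + 1) - 2 = 3 - 2 = 1)
(-23 + Y(12))*o(a(-1), -7) = (-23 + 1)*(-12*(-1)/(-4 - 1) + 12*(-7)) = -22*(-12*(-1)/(-5) - 84) = -22*(-12*(-1)*(-1)/5 - 84) = -22*(-6*⅖ - 84) = -22*(-12/5 - 84) = -22*(-432/5) = 9504/5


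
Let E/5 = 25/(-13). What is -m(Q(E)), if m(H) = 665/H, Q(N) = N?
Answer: 1729/25 ≈ 69.160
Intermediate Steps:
E = -125/13 (E = 5*(25/(-13)) = 5*(25*(-1/13)) = 5*(-25/13) = -125/13 ≈ -9.6154)
-m(Q(E)) = -665/(-125/13) = -665*(-13)/125 = -1*(-1729/25) = 1729/25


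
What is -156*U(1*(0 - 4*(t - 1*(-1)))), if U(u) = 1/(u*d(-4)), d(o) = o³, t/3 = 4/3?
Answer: -39/320 ≈ -0.12188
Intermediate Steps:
t = 4 (t = 3*(4/3) = 4)
U(u) = -1/(64*u) (U(u) = 1/(u*(-4)³) = 1/(u*(-64)) = 1/(-64*u) = -1/(64*u))
-156*U(1*(0 - 4*(t - 1*(-1)))) = -(-39)/(16*(1*(0 - 4*(4 - 1*(-1))))) = -(-39)/(16*(1*(0 - 4*(4 + 1)))) = -(-39)/(16*(1*(0 - 4*5))) = -(-39)/(16*(1*(0 - 20))) = -(-39)/(16*(1*(-20))) = -(-39)/(16*(-20)) = -(-39)*(-1)/(16*20) = -156*1/1280 = -39/320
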